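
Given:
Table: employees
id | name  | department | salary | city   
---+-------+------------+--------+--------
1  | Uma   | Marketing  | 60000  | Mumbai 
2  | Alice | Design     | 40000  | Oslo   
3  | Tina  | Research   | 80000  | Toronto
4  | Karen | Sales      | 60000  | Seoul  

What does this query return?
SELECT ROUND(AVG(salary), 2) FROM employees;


SUM(salary) = 240000
COUNT = 4
ROUND(AVG, 2) = ROUND(240000 / 4, 2) = 60000.0

60000.0


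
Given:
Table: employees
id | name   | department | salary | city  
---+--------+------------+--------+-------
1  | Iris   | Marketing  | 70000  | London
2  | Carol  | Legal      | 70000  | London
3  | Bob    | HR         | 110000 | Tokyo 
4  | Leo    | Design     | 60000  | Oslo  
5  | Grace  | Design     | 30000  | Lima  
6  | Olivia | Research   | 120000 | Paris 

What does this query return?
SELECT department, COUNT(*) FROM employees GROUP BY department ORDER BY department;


Assigning each row to its department group:
  Iris -> Marketing
  Carol -> Legal
  Bob -> HR
  Leo -> Design
  Grace -> Design
  Olivia -> Research


5 groups:
Design, 2
HR, 1
Legal, 1
Marketing, 1
Research, 1


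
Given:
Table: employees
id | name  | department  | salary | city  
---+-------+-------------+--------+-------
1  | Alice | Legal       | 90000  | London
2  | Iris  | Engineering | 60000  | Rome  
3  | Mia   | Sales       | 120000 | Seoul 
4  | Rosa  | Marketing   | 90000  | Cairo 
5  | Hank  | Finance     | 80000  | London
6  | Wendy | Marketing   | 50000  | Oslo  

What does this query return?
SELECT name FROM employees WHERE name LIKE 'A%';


LIKE 'A%' matches names starting with 'A'
Matching: 1

1 rows:
Alice


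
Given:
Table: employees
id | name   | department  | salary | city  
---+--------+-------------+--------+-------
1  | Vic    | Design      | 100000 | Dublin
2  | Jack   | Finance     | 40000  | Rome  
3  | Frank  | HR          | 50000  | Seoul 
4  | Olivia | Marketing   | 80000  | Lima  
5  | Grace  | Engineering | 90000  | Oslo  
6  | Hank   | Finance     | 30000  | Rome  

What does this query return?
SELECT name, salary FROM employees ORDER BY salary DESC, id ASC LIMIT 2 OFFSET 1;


Sort by salary DESC (id ASC tiebreak), then skip 1 and take 2
Rows 2 through 3

2 rows:
Grace, 90000
Olivia, 80000


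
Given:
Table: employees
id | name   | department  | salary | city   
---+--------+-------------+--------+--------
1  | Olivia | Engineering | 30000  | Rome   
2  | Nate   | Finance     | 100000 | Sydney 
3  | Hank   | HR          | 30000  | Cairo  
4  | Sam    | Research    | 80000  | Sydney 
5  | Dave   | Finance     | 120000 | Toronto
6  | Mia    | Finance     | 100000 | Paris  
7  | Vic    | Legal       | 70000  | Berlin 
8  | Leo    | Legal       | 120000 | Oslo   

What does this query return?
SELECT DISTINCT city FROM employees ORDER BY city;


All 'city' values (row order): Rome, Sydney, Cairo, Sydney, Toronto, Paris, Berlin, Oslo
Removing duplicates leaves 7 unique value(s).

7 values:
Berlin
Cairo
Oslo
Paris
Rome
Sydney
Toronto


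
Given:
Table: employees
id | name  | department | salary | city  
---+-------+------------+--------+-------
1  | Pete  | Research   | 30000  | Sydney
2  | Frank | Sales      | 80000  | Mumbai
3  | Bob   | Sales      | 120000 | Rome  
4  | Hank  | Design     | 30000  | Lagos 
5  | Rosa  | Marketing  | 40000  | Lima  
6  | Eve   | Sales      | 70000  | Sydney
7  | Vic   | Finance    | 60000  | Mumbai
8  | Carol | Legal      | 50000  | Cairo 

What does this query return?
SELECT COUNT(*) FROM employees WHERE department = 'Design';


Counting rows where department = 'Design'
  Hank -> MATCH


1


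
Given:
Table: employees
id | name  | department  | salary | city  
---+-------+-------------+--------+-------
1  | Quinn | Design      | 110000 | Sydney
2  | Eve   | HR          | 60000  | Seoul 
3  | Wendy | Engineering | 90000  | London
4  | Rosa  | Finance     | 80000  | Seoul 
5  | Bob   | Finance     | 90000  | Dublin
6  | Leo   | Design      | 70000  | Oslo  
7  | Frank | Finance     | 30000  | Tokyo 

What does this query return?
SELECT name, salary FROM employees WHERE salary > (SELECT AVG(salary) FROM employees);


Subquery: AVG(salary) = 75714.29
Filtering: salary > 75714.29
  Quinn (110000) -> MATCH
  Wendy (90000) -> MATCH
  Rosa (80000) -> MATCH
  Bob (90000) -> MATCH


4 rows:
Quinn, 110000
Wendy, 90000
Rosa, 80000
Bob, 90000


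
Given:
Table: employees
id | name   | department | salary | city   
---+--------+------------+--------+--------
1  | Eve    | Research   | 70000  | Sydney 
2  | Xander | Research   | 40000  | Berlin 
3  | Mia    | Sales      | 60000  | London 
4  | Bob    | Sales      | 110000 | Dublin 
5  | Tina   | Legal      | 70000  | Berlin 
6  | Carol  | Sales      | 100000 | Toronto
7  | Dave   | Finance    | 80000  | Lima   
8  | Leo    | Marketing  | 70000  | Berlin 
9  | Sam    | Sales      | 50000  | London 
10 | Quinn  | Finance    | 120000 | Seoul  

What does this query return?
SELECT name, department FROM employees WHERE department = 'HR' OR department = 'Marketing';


Filtering: department = 'HR' OR 'Marketing'
Matching: 1 rows

1 rows:
Leo, Marketing


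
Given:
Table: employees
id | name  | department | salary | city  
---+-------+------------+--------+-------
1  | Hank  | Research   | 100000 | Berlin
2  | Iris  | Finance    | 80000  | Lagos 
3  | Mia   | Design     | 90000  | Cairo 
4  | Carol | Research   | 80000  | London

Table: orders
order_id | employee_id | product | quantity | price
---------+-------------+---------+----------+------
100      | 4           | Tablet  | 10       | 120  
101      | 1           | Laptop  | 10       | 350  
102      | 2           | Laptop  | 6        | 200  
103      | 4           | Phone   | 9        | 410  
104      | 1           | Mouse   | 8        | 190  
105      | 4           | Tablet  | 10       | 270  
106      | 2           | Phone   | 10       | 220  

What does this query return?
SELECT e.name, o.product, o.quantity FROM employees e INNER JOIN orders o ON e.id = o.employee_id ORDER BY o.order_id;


Joining employees.id = orders.employee_id:
  employee Carol (id=4) -> order Tablet
  employee Hank (id=1) -> order Laptop
  employee Iris (id=2) -> order Laptop
  employee Carol (id=4) -> order Phone
  employee Hank (id=1) -> order Mouse
  employee Carol (id=4) -> order Tablet
  employee Iris (id=2) -> order Phone


7 rows:
Carol, Tablet, 10
Hank, Laptop, 10
Iris, Laptop, 6
Carol, Phone, 9
Hank, Mouse, 8
Carol, Tablet, 10
Iris, Phone, 10


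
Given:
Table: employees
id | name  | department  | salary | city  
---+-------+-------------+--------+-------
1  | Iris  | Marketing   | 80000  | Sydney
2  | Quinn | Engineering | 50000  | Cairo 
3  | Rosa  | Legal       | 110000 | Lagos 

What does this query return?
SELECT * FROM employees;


SELECT * returns all 3 rows with all columns

3 rows:
1, Iris, Marketing, 80000, Sydney
2, Quinn, Engineering, 50000, Cairo
3, Rosa, Legal, 110000, Lagos


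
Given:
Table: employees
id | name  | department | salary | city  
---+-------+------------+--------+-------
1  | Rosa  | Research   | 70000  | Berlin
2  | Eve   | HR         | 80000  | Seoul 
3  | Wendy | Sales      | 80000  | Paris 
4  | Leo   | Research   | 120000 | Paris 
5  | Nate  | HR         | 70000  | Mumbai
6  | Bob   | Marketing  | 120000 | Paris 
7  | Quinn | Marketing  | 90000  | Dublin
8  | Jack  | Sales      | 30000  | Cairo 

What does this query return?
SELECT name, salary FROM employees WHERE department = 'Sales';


Filtering: department = 'Sales'
Matching rows: 2

2 rows:
Wendy, 80000
Jack, 30000


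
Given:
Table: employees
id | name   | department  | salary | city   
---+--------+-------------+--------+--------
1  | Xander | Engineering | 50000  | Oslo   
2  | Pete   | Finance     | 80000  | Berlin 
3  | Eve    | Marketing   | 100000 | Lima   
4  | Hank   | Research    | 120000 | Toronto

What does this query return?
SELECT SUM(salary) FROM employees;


SUM(salary) = 50000 + 80000 + 100000 + 120000 = 350000

350000


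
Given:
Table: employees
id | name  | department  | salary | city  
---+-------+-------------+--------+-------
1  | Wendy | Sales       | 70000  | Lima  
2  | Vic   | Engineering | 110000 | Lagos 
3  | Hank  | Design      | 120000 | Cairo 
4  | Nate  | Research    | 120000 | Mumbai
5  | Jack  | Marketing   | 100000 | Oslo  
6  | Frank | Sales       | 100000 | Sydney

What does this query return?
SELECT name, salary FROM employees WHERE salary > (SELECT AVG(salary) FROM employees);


Subquery: AVG(salary) = 103333.33
Filtering: salary > 103333.33
  Vic (110000) -> MATCH
  Hank (120000) -> MATCH
  Nate (120000) -> MATCH


3 rows:
Vic, 110000
Hank, 120000
Nate, 120000


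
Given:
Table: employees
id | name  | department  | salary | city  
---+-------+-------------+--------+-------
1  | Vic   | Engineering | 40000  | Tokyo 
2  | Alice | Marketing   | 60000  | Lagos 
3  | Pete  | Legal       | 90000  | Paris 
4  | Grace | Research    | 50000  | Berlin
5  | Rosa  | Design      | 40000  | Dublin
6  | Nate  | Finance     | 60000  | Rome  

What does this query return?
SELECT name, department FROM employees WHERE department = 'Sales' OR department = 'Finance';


Filtering: department = 'Sales' OR 'Finance'
Matching: 1 rows

1 rows:
Nate, Finance


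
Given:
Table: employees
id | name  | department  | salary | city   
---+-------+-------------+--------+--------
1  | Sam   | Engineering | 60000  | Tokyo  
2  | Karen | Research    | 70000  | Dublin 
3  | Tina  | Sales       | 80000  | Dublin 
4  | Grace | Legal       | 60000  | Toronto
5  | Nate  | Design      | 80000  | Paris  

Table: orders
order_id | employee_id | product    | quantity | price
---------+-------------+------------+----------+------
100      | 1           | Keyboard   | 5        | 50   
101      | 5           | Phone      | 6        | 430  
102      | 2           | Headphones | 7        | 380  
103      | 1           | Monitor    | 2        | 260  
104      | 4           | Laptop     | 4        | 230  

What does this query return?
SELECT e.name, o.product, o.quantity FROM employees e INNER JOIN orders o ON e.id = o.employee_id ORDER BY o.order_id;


Joining employees.id = orders.employee_id:
  employee Sam (id=1) -> order Keyboard
  employee Nate (id=5) -> order Phone
  employee Karen (id=2) -> order Headphones
  employee Sam (id=1) -> order Monitor
  employee Grace (id=4) -> order Laptop


5 rows:
Sam, Keyboard, 5
Nate, Phone, 6
Karen, Headphones, 7
Sam, Monitor, 2
Grace, Laptop, 4


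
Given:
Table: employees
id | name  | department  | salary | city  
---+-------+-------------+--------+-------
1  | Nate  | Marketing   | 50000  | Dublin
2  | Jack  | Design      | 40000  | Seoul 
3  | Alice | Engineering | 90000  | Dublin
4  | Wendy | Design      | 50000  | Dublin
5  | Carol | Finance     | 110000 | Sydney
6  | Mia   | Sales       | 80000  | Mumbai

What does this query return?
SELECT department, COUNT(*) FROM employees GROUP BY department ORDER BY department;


Assigning each row to its department group:
  Nate -> Marketing
  Jack -> Design
  Alice -> Engineering
  Wendy -> Design
  Carol -> Finance
  Mia -> Sales


5 groups:
Design, 2
Engineering, 1
Finance, 1
Marketing, 1
Sales, 1


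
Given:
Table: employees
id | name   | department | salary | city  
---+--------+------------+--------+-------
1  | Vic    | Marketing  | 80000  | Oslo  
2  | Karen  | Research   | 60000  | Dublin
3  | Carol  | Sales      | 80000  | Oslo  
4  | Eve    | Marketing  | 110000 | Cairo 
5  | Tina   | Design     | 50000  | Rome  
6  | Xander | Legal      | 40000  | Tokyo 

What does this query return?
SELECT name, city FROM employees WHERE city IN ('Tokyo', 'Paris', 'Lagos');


Filtering: city IN ('Tokyo', 'Paris', 'Lagos')
Matching: 1 rows

1 rows:
Xander, Tokyo


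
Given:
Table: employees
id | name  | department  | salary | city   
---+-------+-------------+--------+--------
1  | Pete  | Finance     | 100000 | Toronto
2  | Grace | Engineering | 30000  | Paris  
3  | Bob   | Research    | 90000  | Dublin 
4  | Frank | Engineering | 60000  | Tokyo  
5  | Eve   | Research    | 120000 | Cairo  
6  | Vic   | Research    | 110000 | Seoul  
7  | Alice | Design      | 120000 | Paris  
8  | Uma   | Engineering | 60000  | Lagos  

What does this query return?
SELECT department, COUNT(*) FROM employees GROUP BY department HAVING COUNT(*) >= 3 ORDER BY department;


Groups with count >= 3:
  Engineering: 3 -> PASS
  Research: 3 -> PASS
  Design: 1 -> filtered out
  Finance: 1 -> filtered out


2 groups:
Engineering, 3
Research, 3


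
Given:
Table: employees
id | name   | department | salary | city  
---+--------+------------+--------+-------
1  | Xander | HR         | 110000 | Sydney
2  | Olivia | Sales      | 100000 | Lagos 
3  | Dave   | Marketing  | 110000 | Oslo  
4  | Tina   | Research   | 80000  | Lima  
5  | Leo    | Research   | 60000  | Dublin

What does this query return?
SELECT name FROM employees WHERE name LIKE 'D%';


LIKE 'D%' matches names starting with 'D'
Matching: 1

1 rows:
Dave


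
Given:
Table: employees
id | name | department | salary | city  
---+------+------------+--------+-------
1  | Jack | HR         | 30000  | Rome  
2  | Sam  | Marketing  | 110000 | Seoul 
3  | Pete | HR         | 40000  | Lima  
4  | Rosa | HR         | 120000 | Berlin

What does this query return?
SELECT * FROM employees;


SELECT * returns all 4 rows with all columns

4 rows:
1, Jack, HR, 30000, Rome
2, Sam, Marketing, 110000, Seoul
3, Pete, HR, 40000, Lima
4, Rosa, HR, 120000, Berlin


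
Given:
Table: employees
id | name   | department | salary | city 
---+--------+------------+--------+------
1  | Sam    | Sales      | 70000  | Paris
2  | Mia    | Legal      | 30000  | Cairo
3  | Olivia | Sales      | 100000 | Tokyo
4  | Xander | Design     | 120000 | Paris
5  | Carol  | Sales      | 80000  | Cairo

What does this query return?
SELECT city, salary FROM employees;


Projecting columns: city, salary

5 rows:
Paris, 70000
Cairo, 30000
Tokyo, 100000
Paris, 120000
Cairo, 80000


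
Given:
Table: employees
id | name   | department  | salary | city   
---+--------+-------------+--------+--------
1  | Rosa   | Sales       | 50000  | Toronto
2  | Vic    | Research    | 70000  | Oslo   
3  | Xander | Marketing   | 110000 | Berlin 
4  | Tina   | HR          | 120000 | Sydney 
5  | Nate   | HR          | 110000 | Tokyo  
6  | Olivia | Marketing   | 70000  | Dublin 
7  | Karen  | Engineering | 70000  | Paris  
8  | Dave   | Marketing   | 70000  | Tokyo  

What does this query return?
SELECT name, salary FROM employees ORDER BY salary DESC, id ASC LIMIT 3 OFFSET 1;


Sort by salary DESC (id ASC tiebreak), then skip 1 and take 3
Rows 2 through 4

3 rows:
Xander, 110000
Nate, 110000
Vic, 70000


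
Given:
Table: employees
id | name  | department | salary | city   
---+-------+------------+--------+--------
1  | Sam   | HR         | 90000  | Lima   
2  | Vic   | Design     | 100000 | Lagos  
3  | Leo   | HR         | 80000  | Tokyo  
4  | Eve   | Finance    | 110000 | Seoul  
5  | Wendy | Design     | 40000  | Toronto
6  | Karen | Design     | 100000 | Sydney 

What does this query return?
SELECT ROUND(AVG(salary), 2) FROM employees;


SUM(salary) = 520000
COUNT = 6
ROUND(AVG, 2) = ROUND(520000 / 6, 2) = 86666.67

86666.67


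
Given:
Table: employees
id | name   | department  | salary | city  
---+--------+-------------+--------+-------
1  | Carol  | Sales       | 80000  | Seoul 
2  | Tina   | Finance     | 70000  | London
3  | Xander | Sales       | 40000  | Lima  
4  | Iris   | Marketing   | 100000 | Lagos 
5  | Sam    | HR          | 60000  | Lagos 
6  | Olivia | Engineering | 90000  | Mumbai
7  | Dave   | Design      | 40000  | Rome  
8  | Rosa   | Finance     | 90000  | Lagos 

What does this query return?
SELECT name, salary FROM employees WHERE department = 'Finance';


Filtering: department = 'Finance'
Matching rows: 2

2 rows:
Tina, 70000
Rosa, 90000


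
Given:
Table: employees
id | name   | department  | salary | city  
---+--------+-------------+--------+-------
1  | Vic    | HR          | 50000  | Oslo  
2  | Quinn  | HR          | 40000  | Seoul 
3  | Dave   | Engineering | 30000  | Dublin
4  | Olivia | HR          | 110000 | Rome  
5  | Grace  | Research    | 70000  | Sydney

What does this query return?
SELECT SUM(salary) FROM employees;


SUM(salary) = 50000 + 40000 + 30000 + 110000 + 70000 = 300000

300000


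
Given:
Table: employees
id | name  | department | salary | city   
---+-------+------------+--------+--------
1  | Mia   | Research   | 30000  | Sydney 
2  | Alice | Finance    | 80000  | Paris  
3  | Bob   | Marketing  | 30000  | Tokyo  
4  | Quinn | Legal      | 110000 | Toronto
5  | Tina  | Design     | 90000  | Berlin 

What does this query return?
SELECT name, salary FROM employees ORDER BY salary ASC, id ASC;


Sorting by salary ASC, then id ASC for ties

5 rows:
Mia, 30000
Bob, 30000
Alice, 80000
Tina, 90000
Quinn, 110000


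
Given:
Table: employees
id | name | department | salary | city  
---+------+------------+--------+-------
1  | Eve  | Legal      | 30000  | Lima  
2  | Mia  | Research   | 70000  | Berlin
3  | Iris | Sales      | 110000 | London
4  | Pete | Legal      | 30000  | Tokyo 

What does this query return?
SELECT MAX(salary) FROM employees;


Salaries: 30000, 70000, 110000, 30000
MAX = 110000

110000


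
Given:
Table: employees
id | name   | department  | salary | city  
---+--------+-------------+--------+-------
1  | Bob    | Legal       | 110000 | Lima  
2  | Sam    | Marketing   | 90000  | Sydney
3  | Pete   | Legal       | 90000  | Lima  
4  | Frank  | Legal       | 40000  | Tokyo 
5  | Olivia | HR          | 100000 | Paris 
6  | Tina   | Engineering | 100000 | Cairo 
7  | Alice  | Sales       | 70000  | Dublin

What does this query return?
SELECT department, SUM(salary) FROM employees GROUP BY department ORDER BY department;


Summing salary within each department:
  Engineering: 100000 = 100000
  HR: 100000 = 100000
  Legal: 110000 + 90000 + 40000 = 240000
  Marketing: 90000 = 90000
  Sales: 70000 = 70000


5 groups:
Engineering, 100000
HR, 100000
Legal, 240000
Marketing, 90000
Sales, 70000


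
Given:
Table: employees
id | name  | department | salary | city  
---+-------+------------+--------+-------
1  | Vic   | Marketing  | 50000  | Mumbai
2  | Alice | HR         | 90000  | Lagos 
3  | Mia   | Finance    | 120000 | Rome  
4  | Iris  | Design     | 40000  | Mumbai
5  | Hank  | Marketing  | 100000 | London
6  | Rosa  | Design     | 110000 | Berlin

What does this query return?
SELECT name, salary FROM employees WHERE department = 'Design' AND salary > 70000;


Filtering: department = 'Design' AND salary > 70000
Matching: 1 rows

1 rows:
Rosa, 110000


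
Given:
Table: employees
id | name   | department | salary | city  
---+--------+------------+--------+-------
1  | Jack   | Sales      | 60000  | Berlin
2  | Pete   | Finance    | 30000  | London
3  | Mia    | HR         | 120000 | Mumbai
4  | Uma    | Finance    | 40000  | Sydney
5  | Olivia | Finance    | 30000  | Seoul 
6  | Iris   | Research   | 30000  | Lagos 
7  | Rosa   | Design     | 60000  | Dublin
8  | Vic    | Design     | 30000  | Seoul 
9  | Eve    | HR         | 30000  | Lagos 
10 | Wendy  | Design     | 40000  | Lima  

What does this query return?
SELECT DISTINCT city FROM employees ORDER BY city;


All 'city' values (row order): Berlin, London, Mumbai, Sydney, Seoul, Lagos, Dublin, Seoul, Lagos, Lima
Removing duplicates leaves 8 unique value(s).

8 values:
Berlin
Dublin
Lagos
Lima
London
Mumbai
Seoul
Sydney


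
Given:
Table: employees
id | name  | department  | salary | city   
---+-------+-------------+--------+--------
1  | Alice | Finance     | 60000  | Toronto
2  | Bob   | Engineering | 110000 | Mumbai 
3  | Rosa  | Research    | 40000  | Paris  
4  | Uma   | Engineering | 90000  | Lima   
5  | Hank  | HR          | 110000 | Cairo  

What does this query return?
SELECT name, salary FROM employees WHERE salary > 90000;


Filtering: salary > 90000
Matching: 2 rows

2 rows:
Bob, 110000
Hank, 110000


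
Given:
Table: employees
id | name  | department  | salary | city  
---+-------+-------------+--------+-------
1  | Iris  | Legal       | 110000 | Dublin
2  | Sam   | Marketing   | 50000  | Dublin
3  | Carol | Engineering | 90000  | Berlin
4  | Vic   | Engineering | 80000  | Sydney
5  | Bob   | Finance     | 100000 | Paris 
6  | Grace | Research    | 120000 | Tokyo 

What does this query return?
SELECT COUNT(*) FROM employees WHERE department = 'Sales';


Counting rows where department = 'Sales'


0


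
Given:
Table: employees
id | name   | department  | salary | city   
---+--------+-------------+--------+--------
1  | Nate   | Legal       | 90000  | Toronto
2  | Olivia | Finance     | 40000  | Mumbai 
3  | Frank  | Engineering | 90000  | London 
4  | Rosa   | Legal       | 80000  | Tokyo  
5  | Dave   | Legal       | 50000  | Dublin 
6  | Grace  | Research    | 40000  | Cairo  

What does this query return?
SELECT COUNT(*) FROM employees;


COUNT(*) counts all rows

6


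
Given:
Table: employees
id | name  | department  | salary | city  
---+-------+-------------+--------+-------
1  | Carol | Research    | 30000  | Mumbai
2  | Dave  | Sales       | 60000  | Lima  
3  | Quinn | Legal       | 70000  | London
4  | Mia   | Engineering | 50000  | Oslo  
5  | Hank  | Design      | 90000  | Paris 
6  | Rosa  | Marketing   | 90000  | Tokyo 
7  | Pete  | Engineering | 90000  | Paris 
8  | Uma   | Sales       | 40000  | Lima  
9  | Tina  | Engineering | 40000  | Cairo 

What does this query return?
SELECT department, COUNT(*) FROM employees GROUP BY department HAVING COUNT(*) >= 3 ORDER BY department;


Groups with count >= 3:
  Engineering: 3 -> PASS
  Design: 1 -> filtered out
  Legal: 1 -> filtered out
  Marketing: 1 -> filtered out
  Research: 1 -> filtered out
  Sales: 2 -> filtered out


1 groups:
Engineering, 3


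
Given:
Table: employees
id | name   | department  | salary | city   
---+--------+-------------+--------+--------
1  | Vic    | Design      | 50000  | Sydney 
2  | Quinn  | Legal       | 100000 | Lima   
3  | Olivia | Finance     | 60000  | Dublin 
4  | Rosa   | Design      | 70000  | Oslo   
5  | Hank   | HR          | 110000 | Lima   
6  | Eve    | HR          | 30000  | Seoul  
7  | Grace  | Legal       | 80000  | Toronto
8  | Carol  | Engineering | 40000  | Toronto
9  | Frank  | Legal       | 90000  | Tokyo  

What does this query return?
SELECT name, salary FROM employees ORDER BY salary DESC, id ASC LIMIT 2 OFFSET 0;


Sort by salary DESC (id ASC tiebreak), then skip 0 and take 2
Rows 1 through 2

2 rows:
Hank, 110000
Quinn, 100000


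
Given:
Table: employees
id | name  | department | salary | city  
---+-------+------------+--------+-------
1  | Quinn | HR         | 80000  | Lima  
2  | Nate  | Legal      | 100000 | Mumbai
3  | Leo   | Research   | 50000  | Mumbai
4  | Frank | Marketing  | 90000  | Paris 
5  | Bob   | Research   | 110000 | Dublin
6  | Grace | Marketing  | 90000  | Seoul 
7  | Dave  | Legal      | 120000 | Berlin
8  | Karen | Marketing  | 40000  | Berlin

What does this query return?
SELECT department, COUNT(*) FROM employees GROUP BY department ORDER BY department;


Assigning each row to its department group:
  Quinn -> HR
  Nate -> Legal
  Leo -> Research
  Frank -> Marketing
  Bob -> Research
  Grace -> Marketing
  Dave -> Legal
  Karen -> Marketing


4 groups:
HR, 1
Legal, 2
Marketing, 3
Research, 2


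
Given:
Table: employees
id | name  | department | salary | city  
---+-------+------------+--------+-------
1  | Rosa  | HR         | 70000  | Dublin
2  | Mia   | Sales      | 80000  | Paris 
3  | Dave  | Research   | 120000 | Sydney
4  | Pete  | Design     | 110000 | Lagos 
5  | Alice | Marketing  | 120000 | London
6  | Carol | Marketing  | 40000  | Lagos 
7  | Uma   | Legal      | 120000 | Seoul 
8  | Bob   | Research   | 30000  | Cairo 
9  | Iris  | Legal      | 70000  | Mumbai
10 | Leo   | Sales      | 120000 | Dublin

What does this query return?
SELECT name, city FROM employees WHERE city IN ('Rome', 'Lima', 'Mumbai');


Filtering: city IN ('Rome', 'Lima', 'Mumbai')
Matching: 1 rows

1 rows:
Iris, Mumbai


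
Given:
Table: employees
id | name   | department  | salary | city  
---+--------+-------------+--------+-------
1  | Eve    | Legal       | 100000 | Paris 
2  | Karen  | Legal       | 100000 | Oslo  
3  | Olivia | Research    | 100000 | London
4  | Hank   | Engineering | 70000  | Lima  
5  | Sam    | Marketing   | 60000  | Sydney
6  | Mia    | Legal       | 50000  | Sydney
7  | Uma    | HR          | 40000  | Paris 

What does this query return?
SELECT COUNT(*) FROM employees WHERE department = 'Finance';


Counting rows where department = 'Finance'


0


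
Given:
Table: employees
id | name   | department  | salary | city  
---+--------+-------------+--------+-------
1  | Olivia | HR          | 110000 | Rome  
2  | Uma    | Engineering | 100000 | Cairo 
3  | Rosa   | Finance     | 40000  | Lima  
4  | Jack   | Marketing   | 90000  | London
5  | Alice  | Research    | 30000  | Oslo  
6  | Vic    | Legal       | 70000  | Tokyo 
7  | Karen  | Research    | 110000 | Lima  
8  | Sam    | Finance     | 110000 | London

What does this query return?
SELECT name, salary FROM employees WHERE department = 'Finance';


Filtering: department = 'Finance'
Matching rows: 2

2 rows:
Rosa, 40000
Sam, 110000


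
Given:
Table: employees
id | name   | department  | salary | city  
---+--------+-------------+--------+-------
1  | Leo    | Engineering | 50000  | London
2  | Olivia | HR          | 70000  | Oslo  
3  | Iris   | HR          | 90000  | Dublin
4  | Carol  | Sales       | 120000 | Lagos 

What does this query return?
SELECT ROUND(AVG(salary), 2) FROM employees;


SUM(salary) = 330000
COUNT = 4
ROUND(AVG, 2) = ROUND(330000 / 4, 2) = 82500.0

82500.0


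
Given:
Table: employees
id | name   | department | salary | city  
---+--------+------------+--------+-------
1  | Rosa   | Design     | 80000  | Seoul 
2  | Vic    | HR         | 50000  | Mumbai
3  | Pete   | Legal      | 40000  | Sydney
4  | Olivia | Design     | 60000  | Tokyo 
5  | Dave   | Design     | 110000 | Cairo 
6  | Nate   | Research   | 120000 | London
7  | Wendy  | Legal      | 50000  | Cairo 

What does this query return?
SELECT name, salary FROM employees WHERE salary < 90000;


Filtering: salary < 90000
Matching: 5 rows

5 rows:
Rosa, 80000
Vic, 50000
Pete, 40000
Olivia, 60000
Wendy, 50000


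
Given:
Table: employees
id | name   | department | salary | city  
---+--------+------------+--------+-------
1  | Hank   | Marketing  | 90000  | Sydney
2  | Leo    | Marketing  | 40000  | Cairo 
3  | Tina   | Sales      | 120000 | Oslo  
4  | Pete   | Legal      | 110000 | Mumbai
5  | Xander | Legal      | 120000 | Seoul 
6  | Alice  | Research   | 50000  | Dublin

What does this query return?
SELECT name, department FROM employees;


Projecting columns: name, department

6 rows:
Hank, Marketing
Leo, Marketing
Tina, Sales
Pete, Legal
Xander, Legal
Alice, Research


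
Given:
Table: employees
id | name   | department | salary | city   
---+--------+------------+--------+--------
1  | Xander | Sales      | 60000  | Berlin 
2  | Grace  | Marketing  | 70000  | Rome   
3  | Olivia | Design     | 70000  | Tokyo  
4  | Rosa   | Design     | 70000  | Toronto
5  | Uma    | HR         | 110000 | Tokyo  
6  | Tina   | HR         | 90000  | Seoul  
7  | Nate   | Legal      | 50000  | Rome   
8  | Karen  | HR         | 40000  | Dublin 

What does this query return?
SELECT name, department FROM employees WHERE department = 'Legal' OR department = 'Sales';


Filtering: department = 'Legal' OR 'Sales'
Matching: 2 rows

2 rows:
Xander, Sales
Nate, Legal


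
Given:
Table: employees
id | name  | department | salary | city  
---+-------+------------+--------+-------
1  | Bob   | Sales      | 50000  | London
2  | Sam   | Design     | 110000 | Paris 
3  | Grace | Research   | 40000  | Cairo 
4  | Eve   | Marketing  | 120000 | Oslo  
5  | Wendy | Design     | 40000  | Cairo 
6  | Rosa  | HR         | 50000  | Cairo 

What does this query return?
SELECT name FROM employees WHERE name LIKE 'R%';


LIKE 'R%' matches names starting with 'R'
Matching: 1

1 rows:
Rosa


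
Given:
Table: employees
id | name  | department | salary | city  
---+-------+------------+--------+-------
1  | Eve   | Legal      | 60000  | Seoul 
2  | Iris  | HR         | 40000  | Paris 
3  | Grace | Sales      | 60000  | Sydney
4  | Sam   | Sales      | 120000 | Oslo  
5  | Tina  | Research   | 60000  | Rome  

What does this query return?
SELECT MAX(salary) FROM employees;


Salaries: 60000, 40000, 60000, 120000, 60000
MAX = 120000

120000


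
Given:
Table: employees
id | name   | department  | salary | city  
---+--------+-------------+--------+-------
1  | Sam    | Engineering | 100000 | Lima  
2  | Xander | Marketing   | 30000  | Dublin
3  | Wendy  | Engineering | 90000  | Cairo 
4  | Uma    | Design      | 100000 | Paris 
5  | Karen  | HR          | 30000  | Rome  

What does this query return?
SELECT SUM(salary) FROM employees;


SUM(salary) = 100000 + 30000 + 90000 + 100000 + 30000 = 350000

350000


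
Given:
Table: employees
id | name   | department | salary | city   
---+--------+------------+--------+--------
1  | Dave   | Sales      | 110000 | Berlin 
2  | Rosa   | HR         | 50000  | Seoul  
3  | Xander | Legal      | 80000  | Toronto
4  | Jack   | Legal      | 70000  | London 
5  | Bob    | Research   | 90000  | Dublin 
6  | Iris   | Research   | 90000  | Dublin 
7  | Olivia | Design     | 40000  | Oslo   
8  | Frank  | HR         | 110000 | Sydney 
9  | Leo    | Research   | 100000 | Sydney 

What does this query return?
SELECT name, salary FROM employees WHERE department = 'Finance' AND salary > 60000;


Filtering: department = 'Finance' AND salary > 60000
Matching: 0 rows

Empty result set (0 rows)


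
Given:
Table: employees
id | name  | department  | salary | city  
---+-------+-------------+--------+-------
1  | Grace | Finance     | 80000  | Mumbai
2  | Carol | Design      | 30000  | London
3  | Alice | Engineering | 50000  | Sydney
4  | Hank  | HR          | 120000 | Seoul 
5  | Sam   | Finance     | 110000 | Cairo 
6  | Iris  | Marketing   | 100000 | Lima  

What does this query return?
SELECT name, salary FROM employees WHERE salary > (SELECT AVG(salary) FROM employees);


Subquery: AVG(salary) = 81666.67
Filtering: salary > 81666.67
  Hank (120000) -> MATCH
  Sam (110000) -> MATCH
  Iris (100000) -> MATCH


3 rows:
Hank, 120000
Sam, 110000
Iris, 100000


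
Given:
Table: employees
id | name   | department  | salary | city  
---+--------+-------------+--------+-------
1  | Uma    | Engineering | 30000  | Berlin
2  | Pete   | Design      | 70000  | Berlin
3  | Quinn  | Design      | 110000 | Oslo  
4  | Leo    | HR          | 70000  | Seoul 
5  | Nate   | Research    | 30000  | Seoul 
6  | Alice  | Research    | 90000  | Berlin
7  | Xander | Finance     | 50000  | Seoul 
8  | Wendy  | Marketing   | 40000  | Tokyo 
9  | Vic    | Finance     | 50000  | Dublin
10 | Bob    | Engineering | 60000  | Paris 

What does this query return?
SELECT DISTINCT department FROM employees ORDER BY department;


All 'department' values (row order): Engineering, Design, Design, HR, Research, Research, Finance, Marketing, Finance, Engineering
Removing duplicates leaves 6 unique value(s).

6 values:
Design
Engineering
Finance
HR
Marketing
Research


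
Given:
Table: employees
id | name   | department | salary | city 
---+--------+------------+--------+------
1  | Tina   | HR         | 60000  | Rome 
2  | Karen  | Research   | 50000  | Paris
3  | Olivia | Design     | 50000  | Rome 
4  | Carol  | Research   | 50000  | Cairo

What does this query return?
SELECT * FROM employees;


SELECT * returns all 4 rows with all columns

4 rows:
1, Tina, HR, 60000, Rome
2, Karen, Research, 50000, Paris
3, Olivia, Design, 50000, Rome
4, Carol, Research, 50000, Cairo


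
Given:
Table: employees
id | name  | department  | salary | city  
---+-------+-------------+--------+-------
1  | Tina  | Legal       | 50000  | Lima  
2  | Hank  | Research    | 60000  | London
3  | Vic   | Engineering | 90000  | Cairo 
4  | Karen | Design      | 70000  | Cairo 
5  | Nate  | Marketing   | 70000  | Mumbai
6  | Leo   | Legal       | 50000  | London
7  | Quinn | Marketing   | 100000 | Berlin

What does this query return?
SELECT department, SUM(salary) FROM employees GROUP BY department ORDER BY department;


Summing salary within each department:
  Design: 70000 = 70000
  Engineering: 90000 = 90000
  Legal: 50000 + 50000 = 100000
  Marketing: 70000 + 100000 = 170000
  Research: 60000 = 60000


5 groups:
Design, 70000
Engineering, 90000
Legal, 100000
Marketing, 170000
Research, 60000


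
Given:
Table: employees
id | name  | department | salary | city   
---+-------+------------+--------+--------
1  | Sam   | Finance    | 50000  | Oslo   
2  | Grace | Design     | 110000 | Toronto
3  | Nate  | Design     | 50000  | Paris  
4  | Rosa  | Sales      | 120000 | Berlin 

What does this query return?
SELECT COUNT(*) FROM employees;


COUNT(*) counts all rows

4


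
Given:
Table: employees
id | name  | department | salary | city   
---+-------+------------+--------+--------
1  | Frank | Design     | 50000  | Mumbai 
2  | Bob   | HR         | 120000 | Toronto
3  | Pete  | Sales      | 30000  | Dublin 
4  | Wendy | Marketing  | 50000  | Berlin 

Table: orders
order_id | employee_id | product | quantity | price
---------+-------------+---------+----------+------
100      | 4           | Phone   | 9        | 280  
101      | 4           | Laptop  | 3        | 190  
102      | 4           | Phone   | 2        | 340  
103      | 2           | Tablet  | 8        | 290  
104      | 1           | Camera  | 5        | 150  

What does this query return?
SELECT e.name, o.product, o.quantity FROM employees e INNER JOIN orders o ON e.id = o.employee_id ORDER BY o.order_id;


Joining employees.id = orders.employee_id:
  employee Wendy (id=4) -> order Phone
  employee Wendy (id=4) -> order Laptop
  employee Wendy (id=4) -> order Phone
  employee Bob (id=2) -> order Tablet
  employee Frank (id=1) -> order Camera


5 rows:
Wendy, Phone, 9
Wendy, Laptop, 3
Wendy, Phone, 2
Bob, Tablet, 8
Frank, Camera, 5


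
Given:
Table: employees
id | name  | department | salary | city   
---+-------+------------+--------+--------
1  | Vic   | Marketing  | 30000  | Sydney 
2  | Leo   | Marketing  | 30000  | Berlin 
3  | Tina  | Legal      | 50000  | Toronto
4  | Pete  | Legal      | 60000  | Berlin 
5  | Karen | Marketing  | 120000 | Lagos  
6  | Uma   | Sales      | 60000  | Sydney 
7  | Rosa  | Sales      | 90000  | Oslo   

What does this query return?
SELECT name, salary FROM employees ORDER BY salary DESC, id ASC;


Sorting by salary DESC, then id ASC for ties

7 rows:
Karen, 120000
Rosa, 90000
Pete, 60000
Uma, 60000
Tina, 50000
Vic, 30000
Leo, 30000


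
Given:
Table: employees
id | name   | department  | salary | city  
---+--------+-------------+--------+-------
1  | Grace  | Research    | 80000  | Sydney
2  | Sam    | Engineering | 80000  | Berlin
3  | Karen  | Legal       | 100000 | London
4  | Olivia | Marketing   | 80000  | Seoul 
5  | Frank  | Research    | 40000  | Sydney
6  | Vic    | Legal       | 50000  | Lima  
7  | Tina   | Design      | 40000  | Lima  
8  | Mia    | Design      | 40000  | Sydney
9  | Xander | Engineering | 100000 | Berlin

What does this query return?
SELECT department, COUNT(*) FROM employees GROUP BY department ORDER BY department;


Assigning each row to its department group:
  Grace -> Research
  Sam -> Engineering
  Karen -> Legal
  Olivia -> Marketing
  Frank -> Research
  Vic -> Legal
  Tina -> Design
  Mia -> Design
  Xander -> Engineering


5 groups:
Design, 2
Engineering, 2
Legal, 2
Marketing, 1
Research, 2


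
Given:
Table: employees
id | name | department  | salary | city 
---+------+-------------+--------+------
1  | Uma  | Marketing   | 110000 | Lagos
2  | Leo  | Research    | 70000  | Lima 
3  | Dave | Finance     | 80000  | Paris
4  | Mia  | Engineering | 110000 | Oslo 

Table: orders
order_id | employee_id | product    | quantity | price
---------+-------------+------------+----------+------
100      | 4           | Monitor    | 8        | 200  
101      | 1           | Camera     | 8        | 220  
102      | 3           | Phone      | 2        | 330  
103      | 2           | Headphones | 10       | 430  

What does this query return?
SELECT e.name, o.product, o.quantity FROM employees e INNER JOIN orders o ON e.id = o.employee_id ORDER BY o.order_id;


Joining employees.id = orders.employee_id:
  employee Mia (id=4) -> order Monitor
  employee Uma (id=1) -> order Camera
  employee Dave (id=3) -> order Phone
  employee Leo (id=2) -> order Headphones


4 rows:
Mia, Monitor, 8
Uma, Camera, 8
Dave, Phone, 2
Leo, Headphones, 10


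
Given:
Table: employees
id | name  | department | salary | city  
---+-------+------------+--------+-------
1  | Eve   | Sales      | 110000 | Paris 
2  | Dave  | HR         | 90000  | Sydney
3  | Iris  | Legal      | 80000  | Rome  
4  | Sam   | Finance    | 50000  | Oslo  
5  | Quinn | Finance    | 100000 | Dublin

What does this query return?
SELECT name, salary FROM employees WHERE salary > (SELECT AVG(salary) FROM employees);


Subquery: AVG(salary) = 86000.0
Filtering: salary > 86000.0
  Eve (110000) -> MATCH
  Dave (90000) -> MATCH
  Quinn (100000) -> MATCH


3 rows:
Eve, 110000
Dave, 90000
Quinn, 100000


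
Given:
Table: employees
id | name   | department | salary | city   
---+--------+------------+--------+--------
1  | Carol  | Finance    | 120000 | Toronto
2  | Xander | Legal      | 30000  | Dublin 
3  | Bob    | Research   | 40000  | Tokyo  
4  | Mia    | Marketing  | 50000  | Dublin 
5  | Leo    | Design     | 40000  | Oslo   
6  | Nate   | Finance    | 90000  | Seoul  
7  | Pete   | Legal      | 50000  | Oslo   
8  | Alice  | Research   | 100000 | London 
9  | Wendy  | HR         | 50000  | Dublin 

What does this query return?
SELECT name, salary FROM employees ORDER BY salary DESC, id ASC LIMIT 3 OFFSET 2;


Sort by salary DESC (id ASC tiebreak), then skip 2 and take 3
Rows 3 through 5

3 rows:
Nate, 90000
Mia, 50000
Pete, 50000


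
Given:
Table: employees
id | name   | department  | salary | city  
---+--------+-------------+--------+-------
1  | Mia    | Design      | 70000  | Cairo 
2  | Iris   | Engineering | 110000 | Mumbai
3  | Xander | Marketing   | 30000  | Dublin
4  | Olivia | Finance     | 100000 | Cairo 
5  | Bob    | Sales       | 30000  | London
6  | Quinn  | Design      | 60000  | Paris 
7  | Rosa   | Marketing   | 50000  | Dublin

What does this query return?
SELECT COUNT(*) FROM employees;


COUNT(*) counts all rows

7


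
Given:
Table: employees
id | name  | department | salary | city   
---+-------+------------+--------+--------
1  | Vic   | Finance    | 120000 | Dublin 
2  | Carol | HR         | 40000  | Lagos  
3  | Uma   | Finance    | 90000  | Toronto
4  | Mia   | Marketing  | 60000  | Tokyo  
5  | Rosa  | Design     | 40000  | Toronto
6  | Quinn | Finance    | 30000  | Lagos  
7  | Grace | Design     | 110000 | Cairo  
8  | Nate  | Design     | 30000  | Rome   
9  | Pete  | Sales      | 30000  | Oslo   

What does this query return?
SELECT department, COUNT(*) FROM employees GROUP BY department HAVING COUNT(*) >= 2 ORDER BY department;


Groups with count >= 2:
  Design: 3 -> PASS
  Finance: 3 -> PASS
  HR: 1 -> filtered out
  Marketing: 1 -> filtered out
  Sales: 1 -> filtered out


2 groups:
Design, 3
Finance, 3


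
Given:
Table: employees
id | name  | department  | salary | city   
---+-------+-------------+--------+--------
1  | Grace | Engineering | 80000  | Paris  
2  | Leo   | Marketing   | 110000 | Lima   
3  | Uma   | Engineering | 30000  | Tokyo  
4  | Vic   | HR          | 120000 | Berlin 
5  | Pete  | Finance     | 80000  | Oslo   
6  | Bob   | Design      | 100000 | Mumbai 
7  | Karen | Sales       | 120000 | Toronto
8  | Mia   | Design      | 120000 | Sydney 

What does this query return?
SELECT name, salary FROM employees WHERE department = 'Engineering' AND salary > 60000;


Filtering: department = 'Engineering' AND salary > 60000
Matching: 1 rows

1 rows:
Grace, 80000
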